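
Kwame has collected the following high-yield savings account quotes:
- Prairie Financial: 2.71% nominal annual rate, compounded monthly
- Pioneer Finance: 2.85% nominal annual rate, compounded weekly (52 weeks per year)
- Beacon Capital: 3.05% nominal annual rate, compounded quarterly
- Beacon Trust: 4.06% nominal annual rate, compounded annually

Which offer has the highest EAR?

Beacon Trust

Prairie Financial: (1 + 0.0271/12)^12 − 1 = 2.744%
Pioneer Finance: (1 + 0.0285/52)^52 − 1 = 2.890%
Beacon Capital: (1 + 0.0305/4)^4 − 1 = 3.085%
Beacon Trust: compounded annually, EAR = 4.060%
The highest effective annual rate is Beacon Trust at 4.060%.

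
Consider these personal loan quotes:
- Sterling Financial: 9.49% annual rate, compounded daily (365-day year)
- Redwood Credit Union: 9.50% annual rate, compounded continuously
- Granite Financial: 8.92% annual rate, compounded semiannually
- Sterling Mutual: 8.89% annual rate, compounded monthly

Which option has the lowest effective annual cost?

Granite Financial

Sterling Financial: (1 + 0.0949/365)^365 − 1 = 9.954%
Redwood Credit Union: e^0.0950 − 1 = 9.966%
Granite Financial: (1 + 0.0892/2)^2 − 1 = 9.119%
Sterling Mutual: (1 + 0.0889/12)^12 − 1 = 9.261%
The lowest effective annual rate is Granite Financial at 9.119%.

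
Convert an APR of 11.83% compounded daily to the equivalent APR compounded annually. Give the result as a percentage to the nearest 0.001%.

12.556%

EAR = (1 + 0.1183/365)^365 − 1 = 0.125560.
Compounded annually, the equivalent nominal rate is the EAR itself: 12.556%.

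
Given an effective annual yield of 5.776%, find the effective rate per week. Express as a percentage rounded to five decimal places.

0.10805%

The per-week rate i satisfies (1 + i)^52 = 1 + 0.05776.
i = 1.05776^(1/52) − 1 = 0.0010805 = 0.10805%.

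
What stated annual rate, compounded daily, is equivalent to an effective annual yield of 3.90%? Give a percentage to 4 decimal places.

(1 + r/365)^365 − 1 = 0.0390, so 1 + r/365 = 1.0390^(1/365).
r/365 = 0.000105, so r = 0.038261 = 3.8261%.

3.8261%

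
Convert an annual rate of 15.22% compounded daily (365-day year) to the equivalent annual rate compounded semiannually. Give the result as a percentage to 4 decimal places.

EAR = (1 + 0.1522/365)^365 − 1 = 0.164356.
Solve (1 + r/2)^2 = 1.164356: r/2 = 1.164356^(1/2) − 1 = 0.079053, so r = 0.158107 = 15.8107%.

15.8107%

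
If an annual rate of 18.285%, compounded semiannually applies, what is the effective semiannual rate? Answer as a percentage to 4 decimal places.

9.1425%

With a nominal annual rate compounded semiannually, the periodic rate is the nominal rate divided by 2.
i = 0.18285 / 2 = 0.0914250 = 9.1425%.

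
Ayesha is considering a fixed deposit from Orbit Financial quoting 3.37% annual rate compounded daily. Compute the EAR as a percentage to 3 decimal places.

EAR = (1 + 0.0337/365)^365 − 1.
= (1 + 0.000092)^365 − 1 = 1.034273 − 1 = 3.427%.

3.427%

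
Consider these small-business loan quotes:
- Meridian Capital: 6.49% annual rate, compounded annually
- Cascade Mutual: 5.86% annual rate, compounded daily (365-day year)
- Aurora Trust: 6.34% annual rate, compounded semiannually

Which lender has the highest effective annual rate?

Meridian Capital: compounded annually, EAR = 6.490%
Cascade Mutual: (1 + 0.0586/365)^365 − 1 = 6.035%
Aurora Trust: (1 + 0.0634/2)^2 − 1 = 6.440%
The highest effective annual rate is Meridian Capital at 6.490%.

Meridian Capital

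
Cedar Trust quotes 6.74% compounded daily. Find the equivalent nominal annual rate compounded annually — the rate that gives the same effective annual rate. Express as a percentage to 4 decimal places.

6.9717%

EAR = (1 + 0.0674/365)^365 − 1 = 0.069717.
Compounded annually, the equivalent nominal rate is the EAR itself: 6.9717%.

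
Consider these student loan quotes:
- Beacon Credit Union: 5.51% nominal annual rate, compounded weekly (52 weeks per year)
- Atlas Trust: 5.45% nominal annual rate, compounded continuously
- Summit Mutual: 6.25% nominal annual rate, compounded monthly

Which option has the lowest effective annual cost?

Beacon Credit Union: (1 + 0.0551/52)^52 − 1 = 5.662%
Atlas Trust: e^0.0545 − 1 = 5.601%
Summit Mutual: (1 + 0.0625/12)^12 − 1 = 6.432%
The lowest effective annual rate is Atlas Trust at 5.601%.

Atlas Trust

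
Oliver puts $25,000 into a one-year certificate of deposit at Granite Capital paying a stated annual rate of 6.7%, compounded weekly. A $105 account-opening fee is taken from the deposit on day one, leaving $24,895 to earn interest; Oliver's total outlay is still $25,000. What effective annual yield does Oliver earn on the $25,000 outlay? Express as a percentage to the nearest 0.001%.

6.476%

Value after one year: 24,895 × (1 + 0.067/52)^52 = 24,895 × 1.069249 = $26,618.96.
Effective yield on the $25,000 outlay: 26,618.96 / 25,000 − 1 = 0.064759 = 6.476%.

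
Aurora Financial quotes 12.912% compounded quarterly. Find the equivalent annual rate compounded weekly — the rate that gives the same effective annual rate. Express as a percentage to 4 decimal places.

EAR = (1 + 0.12912/4)^4 − 1 = 0.135508.
Solve (1 + r/52)^52 = 1.135508: r/52 = 1.135508^(1/52) − 1 = 0.002447, so r = 0.127235 = 12.7235%.

12.7235%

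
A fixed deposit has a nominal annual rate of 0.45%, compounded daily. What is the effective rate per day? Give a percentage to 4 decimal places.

0.0012%

With a nominal annual rate compounded daily, the periodic rate is the nominal rate divided by 365.
i = 0.0045 / 365 = 0.0000123 = 0.0012%.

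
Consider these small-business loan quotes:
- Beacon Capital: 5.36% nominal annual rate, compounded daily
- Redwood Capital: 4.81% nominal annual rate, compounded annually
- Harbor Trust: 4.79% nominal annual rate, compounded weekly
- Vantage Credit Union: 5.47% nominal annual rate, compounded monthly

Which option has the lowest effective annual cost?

Redwood Capital

Beacon Capital: (1 + 0.0536/365)^365 − 1 = 5.506%
Redwood Capital: compounded annually, EAR = 4.810%
Harbor Trust: (1 + 0.0479/52)^52 − 1 = 4.904%
Vantage Credit Union: (1 + 0.0547/12)^12 − 1 = 5.609%
The lowest effective annual rate is Redwood Capital at 4.810%.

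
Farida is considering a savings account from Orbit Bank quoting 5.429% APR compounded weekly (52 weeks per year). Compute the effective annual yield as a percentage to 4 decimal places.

5.5761%

EAR = (1 + 0.05429/52)^52 − 1.
= 1.055761 − 1 = 5.5761%.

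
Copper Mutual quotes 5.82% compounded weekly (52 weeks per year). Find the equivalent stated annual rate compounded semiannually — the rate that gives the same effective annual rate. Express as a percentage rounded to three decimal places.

EAR = (1 + 0.0582/52)^52 − 1 = 0.059892.
Solve (1 + r/2)^2 = 1.059892: r/2 = 1.059892^(1/2) − 1 = 0.029511, so r = 0.059022 = 5.902%.

5.902%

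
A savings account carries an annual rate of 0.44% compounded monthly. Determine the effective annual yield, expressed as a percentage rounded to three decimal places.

0.441%

EAR = (1 + 0.0044/12)^12 − 1.
= (1 + 0.000367)^12 − 1 = 1.004409 − 1 = 0.441%.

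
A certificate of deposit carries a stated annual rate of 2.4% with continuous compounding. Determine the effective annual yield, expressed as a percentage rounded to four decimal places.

With continuous compounding, EAR = e^0.024 − 1.
e^0.024 = 1.024290, so EAR = 0.024290 = 2.4290%.

2.4290%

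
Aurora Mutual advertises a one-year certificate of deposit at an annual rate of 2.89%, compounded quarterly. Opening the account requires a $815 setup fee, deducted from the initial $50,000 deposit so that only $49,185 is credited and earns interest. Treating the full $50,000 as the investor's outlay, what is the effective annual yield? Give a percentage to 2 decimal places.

1.24%

Value after one year: 49,185 × (1 + 0.0289/4)^4 = 49,185 × 1.029215 = $50,621.93.
Effective yield on the $50,000 outlay: 50,621.93 / 50,000 − 1 = 0.012439 = 1.24%.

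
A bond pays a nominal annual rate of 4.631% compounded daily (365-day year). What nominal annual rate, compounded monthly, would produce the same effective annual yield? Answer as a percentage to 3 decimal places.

4.640%

EAR = (1 + 0.04631/365)^365 − 1 = 0.047396.
Solve (1 + r/12)^12 = 1.047396: r/12 = 1.047396^(1/12) − 1 = 0.003866, so r = 0.046397 = 4.640%.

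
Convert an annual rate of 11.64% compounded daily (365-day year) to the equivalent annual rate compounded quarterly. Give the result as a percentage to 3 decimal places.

EAR = (1 + 0.1164/365)^365 − 1 = 0.123424.
Solve (1 + r/4)^4 = 1.123424: r/4 = 1.123424^(1/4) − 1 = 0.029523, so r = 0.118091 = 11.809%.

11.809%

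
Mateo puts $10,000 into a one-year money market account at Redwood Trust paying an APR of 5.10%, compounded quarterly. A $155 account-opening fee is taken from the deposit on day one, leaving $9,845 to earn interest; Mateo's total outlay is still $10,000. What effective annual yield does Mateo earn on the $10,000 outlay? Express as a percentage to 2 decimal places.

3.57%

Value after one year: 9,845 × (1 + 0.0510/4)^4 = 9,845 × 1.051984 = $10,356.78.
Effective yield on the $10,000 outlay: 10,356.78 / 10,000 − 1 = 0.035678 = 3.57%.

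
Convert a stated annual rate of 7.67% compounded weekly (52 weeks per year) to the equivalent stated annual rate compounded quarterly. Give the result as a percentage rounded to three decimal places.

7.738%

EAR = (1 + 0.0767/52)^52 − 1 = 0.079657.
Solve (1 + r/4)^4 = 1.079657: r/4 = 1.079657^(1/4) − 1 = 0.019346, so r = 0.077382 = 7.738%.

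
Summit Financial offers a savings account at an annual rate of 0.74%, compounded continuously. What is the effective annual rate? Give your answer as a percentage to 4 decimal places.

With continuous compounding, EAR = e^0.0074 − 1.
e^0.0074 = 1.007427, so EAR = 0.007427 = 0.7427%.

0.7427%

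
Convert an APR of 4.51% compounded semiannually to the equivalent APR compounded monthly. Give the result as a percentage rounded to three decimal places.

4.468%

EAR = (1 + 0.0451/2)^2 − 1 = 0.045609.
Solve (1 + r/12)^12 = 1.045609: r/12 = 1.045609^(1/12) − 1 = 0.003723, so r = 0.044682 = 4.468%.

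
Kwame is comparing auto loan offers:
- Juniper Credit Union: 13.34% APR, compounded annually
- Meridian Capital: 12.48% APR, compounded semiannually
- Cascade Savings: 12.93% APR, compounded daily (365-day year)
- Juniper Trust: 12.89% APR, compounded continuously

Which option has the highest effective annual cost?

Juniper Credit Union: compounded annually, EAR = 13.340%
Meridian Capital: (1 + 0.1248/2)^2 − 1 = 12.869%
Cascade Savings: (1 + 0.1293/365)^365 − 1 = 13.801%
Juniper Trust: e^0.1289 − 1 = 13.758%
The highest effective annual rate is Cascade Savings at 13.801%.

Cascade Savings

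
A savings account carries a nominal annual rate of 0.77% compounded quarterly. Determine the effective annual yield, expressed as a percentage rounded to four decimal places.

EAR = (1 + 0.0077/4)^4 − 1.
= (1 + 0.001925)^4 − 1 = 1.007722 − 1 = 0.7722%.

0.7722%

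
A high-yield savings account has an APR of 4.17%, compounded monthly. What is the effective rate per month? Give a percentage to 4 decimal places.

With a nominal annual rate compounded monthly, the periodic rate is the nominal rate divided by 12.
i = 0.0417 / 12 = 0.0034750 = 0.3475%.

0.3475%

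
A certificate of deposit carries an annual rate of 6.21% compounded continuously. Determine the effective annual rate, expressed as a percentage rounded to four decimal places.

6.4069%

With continuous compounding, EAR = e^0.0621 − 1.
e^0.0621 = 1.064069, so EAR = 0.064069 = 6.4069%.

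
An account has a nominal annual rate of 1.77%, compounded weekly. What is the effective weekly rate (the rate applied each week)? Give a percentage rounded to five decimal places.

With a nominal annual rate compounded weekly, the periodic rate is the nominal rate divided by 52.
i = 0.0177 / 52 = 0.0003404 = 0.03404%.

0.03404%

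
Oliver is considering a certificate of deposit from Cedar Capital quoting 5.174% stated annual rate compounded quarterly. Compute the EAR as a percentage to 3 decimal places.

EAR = (1 + 0.05174/4)^4 − 1.
= (1 + 0.012935)^4 − 1 = 1.052753 − 1 = 5.275%.

5.275%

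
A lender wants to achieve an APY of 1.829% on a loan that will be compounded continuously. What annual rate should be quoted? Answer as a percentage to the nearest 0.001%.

1.812%

Continuous: nominal r satisfies e^r − 1 = 0.01829.
r = ln(1 + 0.01829) = ln(1.01829) = 0.018125 = 1.812%.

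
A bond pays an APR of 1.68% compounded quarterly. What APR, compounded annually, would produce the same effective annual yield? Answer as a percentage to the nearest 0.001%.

EAR = (1 + 0.0168/4)^4 − 1 = 0.016906.
Compounded annually, the equivalent nominal rate is the EAR itself: 1.691%.

1.691%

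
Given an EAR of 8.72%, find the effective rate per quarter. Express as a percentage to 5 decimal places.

2.11214%

The per-quarter rate i satisfies (1 + i)^4 = 1 + 0.0872.
i = 1.0872^(1/4) − 1 = 0.0211214 = 2.11214%.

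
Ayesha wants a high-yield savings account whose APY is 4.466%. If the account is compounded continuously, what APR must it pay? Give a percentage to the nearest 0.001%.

Continuous: nominal r satisfies e^r − 1 = 0.04466.
r = ln(1 + 0.04466) = ln(1.04466) = 0.043691 = 4.369%.

4.369%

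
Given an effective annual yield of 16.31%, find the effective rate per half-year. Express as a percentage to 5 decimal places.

7.84711%

The per-half-year rate i satisfies (1 + i)^2 = 1 + 0.1631.
i = 1.1631^(1/2) − 1 = 0.0784711 = 7.84711%.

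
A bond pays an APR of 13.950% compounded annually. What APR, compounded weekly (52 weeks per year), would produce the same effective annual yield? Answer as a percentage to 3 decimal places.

Compounded annually, EAR = nominal = 0.139500.
Solve (1 + r/52)^52 = 1.139500: r/52 = 1.139500^(1/52) − 1 = 0.002514, so r = 0.130754 = 13.075%.

13.075%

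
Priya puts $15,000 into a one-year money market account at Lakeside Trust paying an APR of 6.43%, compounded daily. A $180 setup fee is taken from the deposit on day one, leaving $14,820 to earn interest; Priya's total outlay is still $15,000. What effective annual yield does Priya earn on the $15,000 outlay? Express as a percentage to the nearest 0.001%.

5.361%

Value after one year: 14,820 × (1 + 0.0643/365)^365 = 14,820 × 1.066406 = $15,804.14.
Effective yield on the $15,000 outlay: 15,804.14 / 15,000 − 1 = 0.053609 = 5.361%.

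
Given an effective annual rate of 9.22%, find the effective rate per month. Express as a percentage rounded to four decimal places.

0.7377%

The per-month rate i satisfies (1 + i)^12 = 1 + 0.0922.
i = 1.0922^(1/12) − 1 = 0.0073766 = 0.7377%.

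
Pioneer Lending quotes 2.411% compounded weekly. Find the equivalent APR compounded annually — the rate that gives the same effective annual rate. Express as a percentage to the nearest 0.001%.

2.440%

EAR = (1 + 0.02411/52)^52 − 1 = 0.024397.
Compounded annually, the equivalent nominal rate is the EAR itself: 2.440%.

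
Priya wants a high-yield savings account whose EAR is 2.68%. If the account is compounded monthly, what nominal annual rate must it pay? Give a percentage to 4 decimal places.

(1 + r/12)^12 − 1 = 0.0268, so 1 + r/12 = 1.0268^(1/12).
r/12 = 0.002206, so r = 0.026476 = 2.6476%.

2.6476%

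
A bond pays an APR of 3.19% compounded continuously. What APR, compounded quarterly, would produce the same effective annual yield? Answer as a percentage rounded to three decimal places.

EAR under continuous compounding: e^0.0319 − 1 = 0.032414.
Solve (1 + r/4)^4 = 1.032414: r/4 = 1.032414^(1/4) − 1 = 0.008007, so r = 0.032028 = 3.203%.

3.203%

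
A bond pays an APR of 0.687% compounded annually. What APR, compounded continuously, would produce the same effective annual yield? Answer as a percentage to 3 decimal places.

0.685%

Compounded annually, EAR = nominal = 0.006870.
Equivalent continuous rate: r = ln(1 + 0.006870) = 0.006847 = 0.685%.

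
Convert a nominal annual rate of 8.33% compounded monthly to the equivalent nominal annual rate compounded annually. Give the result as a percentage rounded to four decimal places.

8.6555%

EAR = (1 + 0.0833/12)^12 − 1 = 0.086555.
Compounded annually, the equivalent nominal rate is the EAR itself: 8.6555%.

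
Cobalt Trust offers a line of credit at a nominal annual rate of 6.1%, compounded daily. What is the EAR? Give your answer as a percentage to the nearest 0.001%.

EAR = (1 + 0.061/365)^365 − 1.
= 1.062893 − 1 = 6.289%.

6.289%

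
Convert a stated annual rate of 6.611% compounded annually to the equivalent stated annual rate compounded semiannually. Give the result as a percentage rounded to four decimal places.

Compounded annually, EAR = nominal = 0.066110.
Solve (1 + r/2)^2 = 1.066110: r/2 = 1.066110^(1/2) − 1 = 0.032526, so r = 0.065052 = 6.5052%.

6.5052%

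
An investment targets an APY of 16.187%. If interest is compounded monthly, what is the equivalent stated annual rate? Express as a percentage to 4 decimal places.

15.0973%

(1 + r/12)^12 − 1 = 0.16187, so 1 + r/12 = 1.16187^(1/12).
r/12 = 0.012581, so r = 0.150973 = 15.0973%.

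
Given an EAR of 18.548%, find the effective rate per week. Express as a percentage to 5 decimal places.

The per-week rate i satisfies (1 + i)^52 = 1 + 0.18548.
i = 1.18548^(1/52) − 1 = 0.0032774 = 0.32774%.

0.32774%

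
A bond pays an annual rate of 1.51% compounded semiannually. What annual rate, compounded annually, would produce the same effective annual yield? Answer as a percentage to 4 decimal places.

1.5157%

EAR = (1 + 0.0151/2)^2 − 1 = 0.015157.
Compounded annually, the equivalent nominal rate is the EAR itself: 1.5157%.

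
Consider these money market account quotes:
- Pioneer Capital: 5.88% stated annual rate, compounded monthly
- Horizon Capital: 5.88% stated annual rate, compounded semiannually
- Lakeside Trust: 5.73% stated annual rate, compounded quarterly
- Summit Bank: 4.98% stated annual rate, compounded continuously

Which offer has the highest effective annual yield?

Pioneer Capital

Pioneer Capital: (1 + 0.0588/12)^12 − 1 = 6.041%
Horizon Capital: (1 + 0.0588/2)^2 − 1 = 5.966%
Lakeside Trust: (1 + 0.0573/4)^4 − 1 = 5.854%
Summit Bank: e^0.0498 − 1 = 5.106%
The highest effective annual rate is Pioneer Capital at 6.041%.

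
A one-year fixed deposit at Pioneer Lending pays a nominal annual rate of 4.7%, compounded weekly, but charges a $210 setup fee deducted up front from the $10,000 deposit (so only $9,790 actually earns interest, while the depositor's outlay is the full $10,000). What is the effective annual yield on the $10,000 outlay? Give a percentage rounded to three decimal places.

2.609%

Value after one year: 9,790 × (1 + 0.047/52)^52 = 9,790 × 1.048100 = $10,260.90.
Effective yield on the $10,000 outlay: 10,260.90 / 10,000 − 1 = 0.026090 = 2.609%.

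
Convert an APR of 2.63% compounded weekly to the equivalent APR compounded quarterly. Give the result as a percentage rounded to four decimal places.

EAR = (1 + 0.0263/52)^52 − 1 = 0.026642.
Solve (1 + r/4)^4 = 1.026642: r/4 = 1.026642^(1/4) − 1 = 0.006595, so r = 0.026380 = 2.6380%.

2.6380%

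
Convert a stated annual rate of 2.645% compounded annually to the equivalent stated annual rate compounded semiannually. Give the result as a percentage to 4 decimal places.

2.6277%

Compounded annually, EAR = nominal = 0.026450.
Solve (1 + r/2)^2 = 1.026450: r/2 = 1.026450^(1/2) − 1 = 0.013139, so r = 0.026277 = 2.6277%.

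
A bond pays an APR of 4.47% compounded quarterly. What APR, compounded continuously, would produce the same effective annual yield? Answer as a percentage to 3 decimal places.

EAR = (1 + 0.0447/4)^4 − 1 = 0.045455.
Equivalent continuous rate: r = ln(1 + 0.045455) = 0.044452 = 4.445%.

4.445%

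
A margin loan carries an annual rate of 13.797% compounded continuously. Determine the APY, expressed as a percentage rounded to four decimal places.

14.7941%

With continuous compounding, EAR = e^0.13797 − 1.
e^0.13797 = 1.147941, so EAR = 0.147941 = 14.7941%.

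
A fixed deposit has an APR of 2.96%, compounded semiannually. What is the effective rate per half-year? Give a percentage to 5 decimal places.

With a nominal annual rate compounded semiannually, the periodic rate is the nominal rate divided by 2.
i = 0.0296 / 2 = 0.0148000 = 1.48000%.

1.48000%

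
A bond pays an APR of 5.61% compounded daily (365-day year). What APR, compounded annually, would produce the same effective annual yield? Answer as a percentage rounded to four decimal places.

EAR = (1 + 0.0561/365)^365 − 1 = 0.057699.
Compounded annually, the equivalent nominal rate is the EAR itself: 5.7699%.

5.7699%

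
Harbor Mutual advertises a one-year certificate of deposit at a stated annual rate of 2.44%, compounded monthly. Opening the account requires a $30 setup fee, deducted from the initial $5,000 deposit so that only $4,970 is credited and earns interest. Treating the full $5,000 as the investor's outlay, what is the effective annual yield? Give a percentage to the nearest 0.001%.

Value after one year: 4,970 × (1 + 0.0244/12)^12 = 4,970 × 1.024675 = $5,092.63.
Effective yield on the $5,000 outlay: 5,092.63 / 5,000 − 1 = 0.018527 = 1.853%.

1.853%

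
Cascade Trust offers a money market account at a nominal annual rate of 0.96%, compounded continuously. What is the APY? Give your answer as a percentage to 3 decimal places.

With continuous compounding, EAR = e^0.0096 − 1.
e^0.0096 = 1.009646, so EAR = 0.009646 = 0.965%.

0.965%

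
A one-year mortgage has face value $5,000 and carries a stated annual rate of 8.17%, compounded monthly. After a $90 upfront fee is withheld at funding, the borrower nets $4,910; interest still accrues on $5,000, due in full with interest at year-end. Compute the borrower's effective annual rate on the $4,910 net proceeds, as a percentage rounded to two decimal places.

Amount owed after one year: 5,000 × (1 + 0.0817/12)^12 = 5,000 × 1.084830 = $5,424.15.
Effective rate on net proceeds: 5,424.15 / 4,910 − 1 = 0.104715 = 10.47%.

10.47%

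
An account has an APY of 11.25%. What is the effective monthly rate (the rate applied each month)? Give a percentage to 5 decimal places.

The per-month rate i satisfies (1 + i)^12 = 1 + 0.1125.
i = 1.1125^(1/12) − 1 = 0.0089237 = 0.89237%.

0.89237%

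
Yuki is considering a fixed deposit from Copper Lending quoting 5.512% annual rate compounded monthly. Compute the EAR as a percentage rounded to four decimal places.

5.6534%

EAR = (1 + 0.05512/12)^12 − 1.
= (1 + 0.004593)^12 − 1 = 1.056534 − 1 = 5.6534%.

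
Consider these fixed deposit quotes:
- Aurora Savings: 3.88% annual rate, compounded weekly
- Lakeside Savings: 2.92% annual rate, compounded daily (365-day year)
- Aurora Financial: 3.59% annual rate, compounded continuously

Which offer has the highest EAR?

Aurora Savings

Aurora Savings: (1 + 0.0388/52)^52 − 1 = 3.955%
Lakeside Savings: (1 + 0.0292/365)^365 − 1 = 2.963%
Aurora Financial: e^0.0359 − 1 = 3.655%
The highest effective annual rate is Aurora Savings at 3.955%.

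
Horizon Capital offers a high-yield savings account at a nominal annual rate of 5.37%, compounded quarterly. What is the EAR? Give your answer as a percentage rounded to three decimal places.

5.479%

EAR = (1 + 0.0537/4)^4 − 1.
= 1.054791 − 1 = 5.479%.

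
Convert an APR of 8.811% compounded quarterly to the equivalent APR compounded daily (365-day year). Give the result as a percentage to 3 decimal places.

8.716%

EAR = (1 + 0.08811/4)^4 − 1 = 0.091064.
Solve (1 + r/365)^365 = 1.091064: r/365 = 1.091064^(1/365) − 1 = 0.000239, so r = 0.087164 = 8.716%.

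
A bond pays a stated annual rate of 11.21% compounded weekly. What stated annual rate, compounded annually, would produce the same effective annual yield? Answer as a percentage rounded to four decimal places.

11.8490%

EAR = (1 + 0.1121/52)^52 − 1 = 0.118490.
Compounded annually, the equivalent nominal rate is the EAR itself: 11.8490%.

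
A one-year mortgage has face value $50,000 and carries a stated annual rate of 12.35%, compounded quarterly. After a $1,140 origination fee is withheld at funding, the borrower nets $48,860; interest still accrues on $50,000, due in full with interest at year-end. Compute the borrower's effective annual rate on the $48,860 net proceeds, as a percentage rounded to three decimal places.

15.569%

Amount owed after one year: 50,000 × (1 + 0.1235/4)^4 = 50,000 × 1.129338 = $56,466.91.
Effective rate on net proceeds: 56,466.91 / 48,860 − 1 = 0.155688 = 15.569%.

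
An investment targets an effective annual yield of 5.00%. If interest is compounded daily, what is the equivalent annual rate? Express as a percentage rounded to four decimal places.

4.8793%

(1 + r/365)^365 − 1 = 0.0500, so 1 + r/365 = 1.0500^(1/365).
r/365 = 0.000134, so r = 0.048793 = 4.8793%.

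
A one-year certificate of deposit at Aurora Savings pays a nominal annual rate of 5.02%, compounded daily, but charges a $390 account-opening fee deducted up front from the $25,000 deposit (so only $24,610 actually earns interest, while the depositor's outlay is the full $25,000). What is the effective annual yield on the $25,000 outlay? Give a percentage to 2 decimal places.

Value after one year: 24,610 × (1 + 0.0502/365)^365 = 24,610 × 1.051478 = $25,876.87.
Effective yield on the $25,000 outlay: 25,876.87 / 25,000 − 1 = 0.035075 = 3.51%.

3.51%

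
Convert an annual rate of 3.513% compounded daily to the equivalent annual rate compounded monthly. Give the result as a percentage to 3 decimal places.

EAR = (1 + 0.03513/365)^365 − 1 = 0.035753.
Solve (1 + r/12)^12 = 1.035753: r/12 = 1.035753^(1/12) − 1 = 0.002932, so r = 0.035180 = 3.518%.

3.518%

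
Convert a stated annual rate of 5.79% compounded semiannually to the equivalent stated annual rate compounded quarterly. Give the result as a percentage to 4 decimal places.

EAR = (1 + 0.0579/2)^2 − 1 = 0.058738.
Solve (1 + r/4)^4 = 1.058738: r/4 = 1.058738^(1/4) − 1 = 0.014372, so r = 0.057487 = 5.7487%.

5.7487%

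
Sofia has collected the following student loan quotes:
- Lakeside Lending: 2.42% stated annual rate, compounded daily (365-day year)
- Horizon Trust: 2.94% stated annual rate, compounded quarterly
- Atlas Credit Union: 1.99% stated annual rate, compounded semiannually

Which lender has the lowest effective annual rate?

Lakeside Lending: (1 + 0.0242/365)^365 − 1 = 2.449%
Horizon Trust: (1 + 0.0294/4)^4 − 1 = 2.973%
Atlas Credit Union: (1 + 0.0199/2)^2 − 1 = 2.000%
The lowest effective annual rate is Atlas Credit Union at 2.000%.

Atlas Credit Union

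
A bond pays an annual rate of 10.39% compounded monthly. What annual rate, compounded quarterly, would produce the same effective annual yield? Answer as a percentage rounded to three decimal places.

10.480%

EAR = (1 + 0.1039/12)^12 − 1 = 0.108993.
Solve (1 + r/4)^4 = 1.108993: r/4 = 1.108993^(1/4) − 1 = 0.026201, so r = 0.104802 = 10.480%.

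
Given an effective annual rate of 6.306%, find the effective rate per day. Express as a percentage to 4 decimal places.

The per-day rate i satisfies (1 + i)^365 = 1 + 0.06306.
i = 1.06306^(1/365) − 1 = 0.0001676 = 0.0168%.

0.0168%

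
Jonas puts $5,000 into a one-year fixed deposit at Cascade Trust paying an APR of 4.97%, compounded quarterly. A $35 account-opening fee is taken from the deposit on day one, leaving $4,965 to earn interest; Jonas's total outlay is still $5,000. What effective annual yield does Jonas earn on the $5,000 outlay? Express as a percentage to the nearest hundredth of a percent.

Value after one year: 4,965 × (1 + 0.0497/4)^4 = 4,965 × 1.050634 = $5,216.40.
Effective yield on the $5,000 outlay: 5,216.40 / 5,000 − 1 = 0.043280 = 4.33%.

4.33%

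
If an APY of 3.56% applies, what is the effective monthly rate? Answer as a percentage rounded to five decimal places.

The per-month rate i satisfies (1 + i)^12 = 1 + 0.0356.
i = 1.0356^(1/12) − 1 = 0.0029193 = 0.29193%.

0.29193%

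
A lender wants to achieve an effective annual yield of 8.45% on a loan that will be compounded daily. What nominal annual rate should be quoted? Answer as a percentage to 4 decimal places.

8.1128%

(1 + r/365)^365 − 1 = 0.0845, so 1 + r/365 = 1.0845^(1/365).
r/365 = 0.000222, so r = 0.081128 = 8.1128%.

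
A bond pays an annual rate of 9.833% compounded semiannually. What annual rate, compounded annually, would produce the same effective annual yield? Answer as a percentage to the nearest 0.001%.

10.075%

EAR = (1 + 0.09833/2)^2 − 1 = 0.100747.
Compounded annually, the equivalent nominal rate is the EAR itself: 10.075%.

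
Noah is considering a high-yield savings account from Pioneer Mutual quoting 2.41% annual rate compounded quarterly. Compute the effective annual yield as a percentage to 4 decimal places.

EAR = (1 + 0.0241/4)^4 − 1.
= (1 + 0.006025)^4 − 1 = 1.024319 − 1 = 2.4319%.

2.4319%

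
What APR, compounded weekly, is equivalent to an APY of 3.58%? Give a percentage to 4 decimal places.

3.5186%

(1 + r/52)^52 − 1 = 0.0358, so 1 + r/52 = 1.0358^(1/52).
r/52 = 0.000677, so r = 0.035186 = 3.5186%.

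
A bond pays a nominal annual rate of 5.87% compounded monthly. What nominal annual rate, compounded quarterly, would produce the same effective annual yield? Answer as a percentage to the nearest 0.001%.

5.899%

EAR = (1 + 0.0587/12)^12 − 1 = 0.060305.
Solve (1 + r/4)^4 = 1.060305: r/4 = 1.060305^(1/4) − 1 = 0.014747, so r = 0.058988 = 5.899%.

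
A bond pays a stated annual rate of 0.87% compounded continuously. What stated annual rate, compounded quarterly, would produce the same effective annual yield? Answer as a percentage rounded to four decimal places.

0.8709%

EAR under continuous compounding: e^0.0087 − 1 = 0.008738.
Solve (1 + r/4)^4 = 1.008738: r/4 = 1.008738^(1/4) − 1 = 0.002177, so r = 0.008709 = 0.8709%.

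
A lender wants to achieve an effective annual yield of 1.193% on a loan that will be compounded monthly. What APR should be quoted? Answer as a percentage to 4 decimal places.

1.1865%

(1 + r/12)^12 − 1 = 0.01193, so 1 + r/12 = 1.01193^(1/12).
r/12 = 0.000989, so r = 0.011865 = 1.1865%.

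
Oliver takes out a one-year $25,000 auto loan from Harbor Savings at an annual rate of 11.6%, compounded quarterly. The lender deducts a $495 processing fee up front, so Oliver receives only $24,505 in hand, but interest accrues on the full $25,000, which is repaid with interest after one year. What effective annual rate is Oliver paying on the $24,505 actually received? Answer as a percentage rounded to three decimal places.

Amount owed after one year: 25,000 × (1 + 0.116/4)^4 = 25,000 × 1.121144 = $28,028.61.
Effective rate on net proceeds: 28,028.61 / 24,505 − 1 = 0.143791 = 14.379%.

14.379%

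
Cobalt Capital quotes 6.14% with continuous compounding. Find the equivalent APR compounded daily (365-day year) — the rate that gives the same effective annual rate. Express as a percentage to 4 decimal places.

6.1405%

EAR under continuous compounding: e^0.0614 − 1 = 0.063324.
Solve (1 + r/365)^365 = 1.063324: r/365 = 1.063324^(1/365) − 1 = 0.000168, so r = 0.061405 = 6.1405%.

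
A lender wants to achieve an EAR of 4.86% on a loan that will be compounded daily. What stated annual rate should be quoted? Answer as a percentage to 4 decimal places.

4.7459%

(1 + r/365)^365 − 1 = 0.0486, so 1 + r/365 = 1.0486^(1/365).
r/365 = 0.000130, so r = 0.047459 = 4.7459%.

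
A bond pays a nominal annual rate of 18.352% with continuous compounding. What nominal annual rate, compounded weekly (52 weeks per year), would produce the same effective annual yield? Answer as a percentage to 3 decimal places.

EAR under continuous compounding: e^0.18352 − 1 = 0.201439.
Solve (1 + r/52)^52 = 1.201439: r/52 = 1.201439^(1/52) − 1 = 0.003535, so r = 0.183844 = 18.384%.

18.384%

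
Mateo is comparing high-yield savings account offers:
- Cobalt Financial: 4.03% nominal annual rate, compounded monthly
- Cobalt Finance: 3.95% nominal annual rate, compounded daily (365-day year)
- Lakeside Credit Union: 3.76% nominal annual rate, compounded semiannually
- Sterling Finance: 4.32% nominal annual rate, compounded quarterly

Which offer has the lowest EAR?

Lakeside Credit Union

Cobalt Financial: (1 + 0.0403/12)^12 − 1 = 4.105%
Cobalt Finance: (1 + 0.0395/365)^365 − 1 = 4.029%
Lakeside Credit Union: (1 + 0.0376/2)^2 − 1 = 3.795%
Sterling Finance: (1 + 0.0432/4)^4 − 1 = 4.390%
The lowest effective annual rate is Lakeside Credit Union at 3.795%.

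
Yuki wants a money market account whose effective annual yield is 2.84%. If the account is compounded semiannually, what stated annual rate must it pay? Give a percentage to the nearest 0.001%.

(1 + r/2)^2 − 1 = 0.0284, so 1 + r/2 = 1.0284^(1/2).
r/2 = 0.014101, so r = 0.028201 = 2.820%.

2.820%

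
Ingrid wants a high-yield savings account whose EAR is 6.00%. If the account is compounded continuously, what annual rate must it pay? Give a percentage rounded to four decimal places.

Continuous: nominal r satisfies e^r − 1 = 0.0600.
r = ln(1 + 0.0600) = ln(1.0600) = 0.058269 = 5.8269%.

5.8269%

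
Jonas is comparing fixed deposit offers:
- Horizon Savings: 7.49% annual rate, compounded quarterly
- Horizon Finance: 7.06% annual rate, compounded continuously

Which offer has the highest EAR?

Horizon Savings

Horizon Savings: (1 + 0.0749/4)^4 − 1 = 7.703%
Horizon Finance: e^0.0706 − 1 = 7.315%
The highest effective annual rate is Horizon Savings at 7.703%.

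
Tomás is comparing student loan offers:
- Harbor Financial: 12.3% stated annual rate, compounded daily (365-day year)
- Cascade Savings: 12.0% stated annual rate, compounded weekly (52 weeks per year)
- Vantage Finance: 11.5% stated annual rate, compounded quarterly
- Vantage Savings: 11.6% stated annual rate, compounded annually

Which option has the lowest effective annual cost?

Harbor Financial: (1 + 0.123/365)^365 − 1 = 13.086%
Cascade Savings: (1 + 0.120/52)^52 − 1 = 12.734%
Vantage Finance: (1 + 0.115/4)^4 − 1 = 12.006%
Vantage Savings: compounded annually, EAR = 11.600%
The lowest effective annual rate is Vantage Savings at 11.600%.

Vantage Savings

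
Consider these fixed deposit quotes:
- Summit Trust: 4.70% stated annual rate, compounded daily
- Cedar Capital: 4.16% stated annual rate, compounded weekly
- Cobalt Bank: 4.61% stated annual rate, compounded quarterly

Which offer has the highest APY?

Summit Trust

Summit Trust: (1 + 0.0470/365)^365 − 1 = 4.812%
Cedar Capital: (1 + 0.0416/52)^52 − 1 = 4.246%
Cobalt Bank: (1 + 0.0461/4)^4 − 1 = 4.690%
The highest effective annual rate is Summit Trust at 4.812%.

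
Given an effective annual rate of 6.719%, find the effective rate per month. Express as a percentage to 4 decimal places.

The per-month rate i satisfies (1 + i)^12 = 1 + 0.06719.
i = 1.06719^(1/12) − 1 = 0.0054338 = 0.5434%.

0.5434%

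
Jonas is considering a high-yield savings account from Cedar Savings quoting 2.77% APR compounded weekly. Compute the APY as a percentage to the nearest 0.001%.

EAR = (1 + 0.0277/52)^52 − 1.
= 1.028080 − 1 = 2.808%.

2.808%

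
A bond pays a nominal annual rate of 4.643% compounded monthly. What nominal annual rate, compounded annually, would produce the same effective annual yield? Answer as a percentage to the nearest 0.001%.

4.743%

EAR = (1 + 0.04643/12)^12 − 1 = 0.047431.
Compounded annually, the equivalent nominal rate is the EAR itself: 4.743%.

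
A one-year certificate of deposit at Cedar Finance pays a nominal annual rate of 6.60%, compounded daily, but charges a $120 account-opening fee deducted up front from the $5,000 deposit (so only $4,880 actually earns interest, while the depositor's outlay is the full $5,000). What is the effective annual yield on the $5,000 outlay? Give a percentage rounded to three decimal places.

4.258%

Value after one year: 4,880 × (1 + 0.0660/365)^365 = 4,880 × 1.068220 = $5,212.92.
Effective yield on the $5,000 outlay: 5,212.92 / 5,000 − 1 = 0.042583 = 4.258%.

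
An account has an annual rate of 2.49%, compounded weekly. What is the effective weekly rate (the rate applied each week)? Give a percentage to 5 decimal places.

With a nominal annual rate compounded weekly, the periodic rate is the nominal rate divided by 52.
i = 0.0249 / 52 = 0.0004788 = 0.04788%.

0.04788%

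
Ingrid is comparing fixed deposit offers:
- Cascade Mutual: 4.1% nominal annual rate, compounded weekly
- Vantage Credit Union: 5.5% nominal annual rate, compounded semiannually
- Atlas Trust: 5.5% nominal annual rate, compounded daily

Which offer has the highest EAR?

Cascade Mutual: (1 + 0.041/52)^52 − 1 = 4.184%
Vantage Credit Union: (1 + 0.055/2)^2 − 1 = 5.576%
Atlas Trust: (1 + 0.055/365)^365 − 1 = 5.654%
The highest effective annual rate is Atlas Trust at 5.654%.

Atlas Trust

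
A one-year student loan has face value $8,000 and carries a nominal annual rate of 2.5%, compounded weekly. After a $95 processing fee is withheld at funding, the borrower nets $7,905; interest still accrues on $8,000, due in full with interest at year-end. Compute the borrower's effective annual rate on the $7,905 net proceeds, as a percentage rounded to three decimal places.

3.763%

Amount owed after one year: 8,000 × (1 + 0.025/52)^52 = 8,000 × 1.025309 = $8,202.47.
Effective rate on net proceeds: 8,202.47 / 7,905 − 1 = 0.037631 = 3.763%.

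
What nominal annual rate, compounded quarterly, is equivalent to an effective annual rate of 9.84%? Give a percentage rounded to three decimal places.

9.496%

(1 + r/4)^4 − 1 = 0.0984, so 1 + r/4 = 1.0984^(1/4).
r/4 = 0.023741, so r = 0.094964 = 9.496%.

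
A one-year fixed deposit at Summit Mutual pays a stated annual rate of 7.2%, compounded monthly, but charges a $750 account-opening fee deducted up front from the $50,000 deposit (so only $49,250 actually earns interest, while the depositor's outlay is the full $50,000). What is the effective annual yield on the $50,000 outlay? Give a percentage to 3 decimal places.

5.831%

Value after one year: 49,250 × (1 + 0.072/12)^12 = 49,250 × 1.074424 = $52,915.39.
Effective yield on the $50,000 outlay: 52,915.39 / 50,000 − 1 = 0.058308 = 5.831%.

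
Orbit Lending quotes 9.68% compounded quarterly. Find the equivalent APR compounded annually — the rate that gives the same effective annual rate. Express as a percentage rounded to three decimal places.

10.037%

EAR = (1 + 0.0968/4)^4 − 1 = 0.100371.
Compounded annually, the equivalent nominal rate is the EAR itself: 10.037%.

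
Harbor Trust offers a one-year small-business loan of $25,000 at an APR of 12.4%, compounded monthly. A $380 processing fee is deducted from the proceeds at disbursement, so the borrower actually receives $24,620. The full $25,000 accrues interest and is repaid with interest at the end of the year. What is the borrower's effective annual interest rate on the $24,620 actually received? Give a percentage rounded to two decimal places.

14.88%

Amount owed after one year: 25,000 × (1 + 0.124/12)^12 = 25,000 × 1.131296 = $28,282.40.
Effective rate on net proceeds: 28,282.40 / 24,620 − 1 = 0.148757 = 14.88%.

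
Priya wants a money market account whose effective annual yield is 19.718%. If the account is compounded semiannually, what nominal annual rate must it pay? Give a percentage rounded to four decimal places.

(1 + r/2)^2 − 1 = 0.19718, so 1 + r/2 = 1.19718^(1/2).
r/2 = 0.094157, so r = 0.188314 = 18.8314%.

18.8314%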